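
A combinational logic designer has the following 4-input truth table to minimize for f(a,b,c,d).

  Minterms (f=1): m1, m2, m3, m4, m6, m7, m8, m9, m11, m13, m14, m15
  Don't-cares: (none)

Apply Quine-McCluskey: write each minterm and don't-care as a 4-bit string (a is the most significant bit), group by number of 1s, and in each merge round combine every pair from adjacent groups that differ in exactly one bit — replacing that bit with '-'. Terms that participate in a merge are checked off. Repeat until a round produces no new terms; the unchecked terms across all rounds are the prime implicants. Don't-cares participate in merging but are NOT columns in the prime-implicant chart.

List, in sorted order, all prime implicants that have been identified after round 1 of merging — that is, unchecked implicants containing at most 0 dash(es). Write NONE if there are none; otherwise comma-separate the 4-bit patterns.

[col 0] 0001*, 0010*, 0011*, 0100*, 0110*, 0111*, 1000*, 1001*, 1011*, 1101*, 1110*, 1111*
[col 1] -001*, -011*, -110*, -111*, 0-10*, 0-11*, 00-1*, 001-*, 01-0, 011-*, 1-01*, 1-11*, 10-1*, 100-, 11-1*, 111-*
[col 2] --11, -0-1, -11-, 0-1-, 1--1
Prime implicants: --11, -0-1, -11-, 0-1-, 01-0, 1--1, 100-

NONE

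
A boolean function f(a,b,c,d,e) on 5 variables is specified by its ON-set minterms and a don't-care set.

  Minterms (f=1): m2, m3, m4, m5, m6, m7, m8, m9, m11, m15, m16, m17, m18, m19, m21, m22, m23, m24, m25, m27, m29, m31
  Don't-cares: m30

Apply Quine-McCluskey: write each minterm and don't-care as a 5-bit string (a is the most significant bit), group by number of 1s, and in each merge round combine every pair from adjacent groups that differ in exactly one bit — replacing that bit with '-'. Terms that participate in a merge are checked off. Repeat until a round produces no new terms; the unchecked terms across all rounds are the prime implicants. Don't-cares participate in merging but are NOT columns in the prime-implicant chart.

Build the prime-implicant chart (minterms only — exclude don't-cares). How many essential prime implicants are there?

5

[col 0] 00010*, 00011*, 00100*, 00101*, 00110*, 00111*, 01000*, 01001*, 01011*, 01111*, 10000*, 10001*, 10010*, 10011*, 10101*, 10110*, 10111*, 11000*, 11001*, 11011*, 11101*, 11110*, 11111*
[col 1] -0010*, -0011*, -0101*, -0110*, -0111*, -1000*, -1001*, -1011*, -1111*, 0-011*, 0-111*, 00-10*, 00-11*, 0001-*, 001-0*, 001-1*, 0010-*, 0011-*, 01-11*, 010-1*, 0100-*, 1-000*, 1-001*, 1-011*, 1-101*, 1-110*, 1-111*, 10-01*, 10-10*, 10-11*, 100-0*, 100-1*, 1000-*, 1001-*, 101-1*, 1011-*, 11-01*, 11-11*, 110-1*, 1100-*, 111-1*, 1111-*
[col 2] --011*, --111*, -0-10*, -0-11*, -001-*, -01-1, -011-*, -1-11*, -10-1, -100-, 0--11*, 00-1-*, 001--, 1--01*, 1--11*, 1-0-1*, 1-00-, 1-1-1*, 1-11-, 10--1*, 10-1-*, 100--, 11--1*
[col 3] ---11, -0-1-, 1---1
Prime implicants: ---11, -0-1-, -01-1, -10-1, -100-, 001--, 1---1, 1-00-, 1-11-, 100--
PI chart (minterm → PIs covering it):
  2 | -0-1-  (sole → essential)
  3 | ---11,-0-1-
  4 | 001--  (sole → essential)
  5 | -01-1,001--
  6 | -0-1-,001--
  7 | ---11,-0-1-,-01-1,001--
  8 | -100-  (sole → essential)
  9 | -10-1,-100-
  11 | ---11,-10-1
  15 | ---11  (sole → essential)
  16 | 1-00-,100--
  17 | 1---1,1-00-,100--
  18 | -0-1-,100--
  19 | ---11,-0-1-,1---1,100--
  21 | -01-1,1---1
  22 | -0-1-,1-11-
  23 | ---11,-0-1-,-01-1,1---1,1-11-
  24 | -100-,1-00-
  25 | -10-1,-100-,1---1,1-00-
  27 | ---11,-10-1,1---1
  29 | 1---1  (sole → essential)
  31 | ---11,1---1,1-11-
Essential prime implicants: ---11, -0-1-, -100-, 001--, 1---1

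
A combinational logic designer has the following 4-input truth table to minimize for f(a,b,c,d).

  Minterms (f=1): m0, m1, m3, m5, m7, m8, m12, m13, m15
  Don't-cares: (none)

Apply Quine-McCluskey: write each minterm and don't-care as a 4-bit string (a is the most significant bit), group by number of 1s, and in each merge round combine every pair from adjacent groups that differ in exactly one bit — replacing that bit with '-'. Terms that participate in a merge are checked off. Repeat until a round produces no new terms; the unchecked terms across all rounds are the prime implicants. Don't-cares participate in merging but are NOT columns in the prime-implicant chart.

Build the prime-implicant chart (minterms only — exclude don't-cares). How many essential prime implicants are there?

2

Round 0: 0000✓ 0001✓ 0011✓ 0101✓ 0111✓ 1000✓ 1100✓ 1101✓ 1111✓
Round 1: -000 -101✓ -111✓ 0-01✓ 0-11✓ 00-1✓ 000- 01-1✓ 1-00 11-1✓ 110-
Round 2: -1-1 0--1
PIs = {-000, -1-1, 0--1, 000-, 1-00, 110-}
Coverage chart:
  m0: -000,000-
  m1: 0--1,000-
  m3: 0--1 ←essential
  m5: -1-1,0--1
  m7: -1-1,0--1
  m8: -000,1-00
  m12: 1-00,110-
  m13: -1-1,110-
  m15: -1-1 ←essential
Essential: -1-1, 0--1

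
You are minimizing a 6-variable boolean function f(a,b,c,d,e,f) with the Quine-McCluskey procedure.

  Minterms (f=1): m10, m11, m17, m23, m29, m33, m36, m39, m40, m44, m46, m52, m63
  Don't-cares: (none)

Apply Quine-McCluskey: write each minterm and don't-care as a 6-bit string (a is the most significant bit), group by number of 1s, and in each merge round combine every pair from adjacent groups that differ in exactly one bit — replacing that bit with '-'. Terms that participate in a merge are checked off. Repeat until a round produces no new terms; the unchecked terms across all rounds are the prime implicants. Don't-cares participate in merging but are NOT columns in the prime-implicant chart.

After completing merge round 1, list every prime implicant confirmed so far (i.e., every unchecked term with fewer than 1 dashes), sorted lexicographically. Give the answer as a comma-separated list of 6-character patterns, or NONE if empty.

[col 0] 001010*, 001011*, 010001, 010111, 011101, 100001, 100100*, 100111, 101000*, 101100*, 101110*, 110100*, 111111
[col 1] 00101-, 1-0100, 10-100, 101-00, 1011-0
Prime implicants: 00101-, 010001, 010111, 011101, 1-0100, 10-100, 100001, 100111, 101-00, 1011-0, 111111

010001, 010111, 011101, 100001, 100111, 111111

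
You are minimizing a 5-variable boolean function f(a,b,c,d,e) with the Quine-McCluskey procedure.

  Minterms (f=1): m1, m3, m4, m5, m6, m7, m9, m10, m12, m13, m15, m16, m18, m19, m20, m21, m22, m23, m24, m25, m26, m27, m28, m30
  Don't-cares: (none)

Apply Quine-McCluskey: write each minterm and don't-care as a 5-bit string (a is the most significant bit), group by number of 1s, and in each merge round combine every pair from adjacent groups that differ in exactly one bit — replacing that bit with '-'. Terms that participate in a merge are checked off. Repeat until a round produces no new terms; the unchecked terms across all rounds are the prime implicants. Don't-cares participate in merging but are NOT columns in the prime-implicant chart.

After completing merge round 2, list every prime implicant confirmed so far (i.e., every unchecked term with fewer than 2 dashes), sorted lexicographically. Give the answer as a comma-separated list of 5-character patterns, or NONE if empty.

[col 0] 00001*, 00011*, 00100*, 00101*, 00110*, 00111*, 01001*, 01010*, 01100*, 01101*, 01111*, 10000*, 10010*, 10011*, 10100*, 10101*, 10110*, 10111*, 11000*, 11001*, 11010*, 11011*, 11100*, 11110*
[col 1] -0011*, -0100*, -0101*, -0110*, -0111*, -1001, -1010, -1100*, 0-001*, 0-100*, 0-101*, 0-111*, 00-01*, 00-11*, 000-1*, 001-0*, 001-1*, 0010-*, 0011-*, 01-01*, 011-1*, 0110-*, 1-000*, 1-010*, 1-011*, 1-100*, 1-110*, 10-00*, 10-10*, 10-11*, 100-0*, 1001-*, 101-0*, 101-1*, 1010-*, 1011-*, 11-00*, 11-10*, 110-0*, 110-1*, 1100-*, 1101-*, 111-0*
[col 2] --100, -0-11, -01-0*, -01-1*, -010-*, -011-*, 0--01, 0-1-1, 0-10-, 00--1, 001--*, 1--00*, 1--10*, 1-0-0*, 1-01-, 1-1-0*, 10--0*, 10-1-, 101--*, 11--0*, 110--
[col 3] -01--, 1---0
Prime implicants: --100, -0-11, -01--, -1001, -1010, 0--01, 0-1-1, 0-10-, 00--1, 1---0, 1-01-, 10-1-, 110--

-1001, -1010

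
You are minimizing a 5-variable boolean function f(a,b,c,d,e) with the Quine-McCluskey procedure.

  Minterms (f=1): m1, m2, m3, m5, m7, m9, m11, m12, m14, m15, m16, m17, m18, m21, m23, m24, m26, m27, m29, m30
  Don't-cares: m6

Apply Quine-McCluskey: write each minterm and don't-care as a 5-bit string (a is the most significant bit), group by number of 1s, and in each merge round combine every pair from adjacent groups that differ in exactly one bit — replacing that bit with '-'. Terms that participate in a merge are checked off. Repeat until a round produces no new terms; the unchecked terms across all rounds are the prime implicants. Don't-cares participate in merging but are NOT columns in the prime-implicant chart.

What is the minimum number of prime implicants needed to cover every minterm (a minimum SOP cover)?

Round 0: 00001✓ 00010✓ 00011✓ 00101✓ 00110✓ 00111✓ 01001✓ 01011✓ 01100✓ 01110✓ 01111✓ 10000✓ 10001✓ 10010✓ 10101✓ 10111✓ 11000✓ 11010✓ 11011✓ 11101✓ 11110✓
Round 1: -0001✓ -0010 -0101✓ -0111✓ -1011 -1110 0-001✓ 0-011✓ 0-110✓ 0-111✓ 00-01✓ 00-10✓ 00-11✓ 000-1✓ 0001-✓ 001-1✓ 0011-✓ 01-11✓ 010-1✓ 011-0 0111-✓ 1-000✓ 1-010✓ 1-101 10-01✓ 100-0✓ 1000- 101-1✓ 11-10 110-0✓ 1101-
Round 2: -0-01 -01-1 0--11 0-0-1 0-11- 00--1 00-1- 1-0-0
PIs = {-0-01, -0010, -01-1, -1011, -1110, 0--11, 0-0-1, 0-11-, 00--1, 00-1-, 011-0, 1-0-0, 1-101, 1000-, 11-10, 1101-}
Coverage chart:
  m1: -0-01,0-0-1,00--1
  m2: -0010,00-1-
  m3: 0--11,0-0-1,00--1,00-1-
  m5: -0-01,-01-1,00--1
  m7: -01-1,0--11,0-11-,00--1,00-1-
  m9: 0-0-1 ←essential
  m11: -1011,0--11,0-0-1
  m12: 011-0 ←essential
  m14: -1110,0-11-,011-0
  m15: 0--11,0-11-
  m16: 1-0-0,1000-
  m17: -0-01,1000-
  m18: -0010,1-0-0
  m21: -0-01,-01-1,1-101
  m23: -01-1 ←essential
  m24: 1-0-0 ←essential
  m26: 1-0-0,11-10,1101-
  m27: -1011,1101-
  m29: 1-101 ←essential
  m30: -1110,11-10
Essential: -01-1, 0-0-1, 011-0, 1-0-0, 1-101
Petrick residual → -0-01, -0010, -1011, -1110, 0--11
Min cover (10 terms): b'd'e + b'c'de' + b'ce + bc'de + bcde' + a'de + a'c'e + a'bce' + ac'e' + acd'e

10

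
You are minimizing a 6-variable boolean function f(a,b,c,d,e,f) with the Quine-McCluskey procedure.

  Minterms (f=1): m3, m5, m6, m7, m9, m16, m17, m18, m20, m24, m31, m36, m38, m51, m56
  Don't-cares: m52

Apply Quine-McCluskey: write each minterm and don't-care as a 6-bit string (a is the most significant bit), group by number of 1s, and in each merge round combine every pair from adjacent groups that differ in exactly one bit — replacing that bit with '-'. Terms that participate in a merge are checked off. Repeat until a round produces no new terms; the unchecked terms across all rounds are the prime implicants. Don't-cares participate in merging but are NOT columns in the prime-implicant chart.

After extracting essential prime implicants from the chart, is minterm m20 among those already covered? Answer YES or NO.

NO

Round 0: 000011✓ 000101✓ 000110✓ 000111✓ 001001 010000✓ 010001✓ 010010✓ 010100✓ 011000✓ 011111 100100✓ 100110✓ 110011 110100✓ 111000✓
Round 1: -00110 -10100 -11000 000-11 0001-1 00011- 01-000 010-00 0100-0 01000- 1-0100 1001-0
PIs = {-00110, -10100, -11000, 000-11, 0001-1, 00011-, 001001, 01-000, 010-00, 0100-0, 01000-, 011111, 1-0100, 1001-0, 110011}
Coverage chart:
  m3: 000-11 ←essential
  m5: 0001-1 ←essential
  m6: -00110,00011-
  m7: 000-11,0001-1,00011-
  m9: 001001 ←essential
  m16: 01-000,010-00,0100-0,01000-
  m17: 01000- ←essential
  m18: 0100-0 ←essential
  m20: -10100,010-00
  m24: -11000,01-000
  m31: 011111 ←essential
  m36: 1-0100,1001-0
  m38: -00110,1001-0
  m51: 110011 ←essential
  m56: -11000 ←essential
Essential: -11000, 000-11, 0001-1, 001001, 0100-0, 01000-, 011111, 110011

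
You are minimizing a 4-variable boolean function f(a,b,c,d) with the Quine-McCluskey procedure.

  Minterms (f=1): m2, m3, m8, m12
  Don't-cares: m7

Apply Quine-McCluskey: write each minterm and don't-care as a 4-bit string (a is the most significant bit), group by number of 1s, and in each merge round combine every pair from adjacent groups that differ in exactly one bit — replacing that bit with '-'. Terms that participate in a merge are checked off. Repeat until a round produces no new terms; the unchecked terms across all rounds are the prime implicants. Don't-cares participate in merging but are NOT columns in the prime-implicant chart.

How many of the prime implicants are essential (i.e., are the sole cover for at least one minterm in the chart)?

2

Round 0: 0010✓ 0011✓ 0111✓ 1000✓ 1100✓
Round 1: 0-11 001- 1-00
PIs = {0-11, 001-, 1-00}
Coverage chart:
  m2: 001- ←essential
  m3: 0-11,001-
  m8: 1-00 ←essential
  m12: 1-00 ←essential
Essential: 001-, 1-00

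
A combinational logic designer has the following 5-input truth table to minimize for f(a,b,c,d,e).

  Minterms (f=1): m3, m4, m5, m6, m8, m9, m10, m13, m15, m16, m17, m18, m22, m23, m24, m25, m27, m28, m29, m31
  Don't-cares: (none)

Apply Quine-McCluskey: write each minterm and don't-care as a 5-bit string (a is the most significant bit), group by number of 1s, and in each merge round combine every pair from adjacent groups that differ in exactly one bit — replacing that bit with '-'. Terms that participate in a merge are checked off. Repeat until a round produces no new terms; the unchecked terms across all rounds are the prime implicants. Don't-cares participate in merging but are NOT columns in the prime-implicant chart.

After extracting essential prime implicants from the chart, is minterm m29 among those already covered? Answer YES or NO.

YES

Round 0: 00011 00100✓ 00101✓ 00110✓ 01000✓ 01001✓ 01010✓ 01101✓ 01111✓ 10000✓ 10001✓ 10010✓ 10110✓ 10111✓ 11000✓ 11001✓ 11011✓ 11100✓ 11101✓ 11111✓
Round 1: -0110 -1000✓ -1001✓ -1101✓ -1111✓ 0-101 001-0 0010- 01-01✓ 010-0 0100-✓ 011-1✓ 1-000✓ 1-001✓ 1-111 10-10 100-0 1000-✓ 1011- 11-00✓ 11-01✓ 11-11✓ 110-1✓ 1100-✓ 111-1✓ 1110-✓
Round 2: -1-01 -100- -11-1 1-00- 11--1 11-0-
PIs = {-0110, -1-01, -100-, -11-1, 0-101, 00011, 001-0, 0010-, 010-0, 1-00-, 1-111, 10-10, 100-0, 1011-, 11--1, 11-0-}
Coverage chart:
  m3: 00011 ←essential
  m4: 001-0,0010-
  m5: 0-101,0010-
  m6: -0110,001-0
  m8: -100-,010-0
  m9: -1-01,-100-
  m10: 010-0 ←essential
  m13: -1-01,-11-1,0-101
  m15: -11-1 ←essential
  m16: 1-00-,100-0
  m17: 1-00- ←essential
  m18: 10-10,100-0
  m22: -0110,10-10,1011-
  m23: 1-111,1011-
  m24: -100-,1-00-,11-0-
  m25: -1-01,-100-,1-00-,11--1,11-0-
  m27: 11--1 ←essential
  m28: 11-0- ←essential
  m29: -1-01,-11-1,11--1,11-0-
  m31: -11-1,1-111,11--1
Essential: -11-1, 00011, 010-0, 1-00-, 11--1, 11-0-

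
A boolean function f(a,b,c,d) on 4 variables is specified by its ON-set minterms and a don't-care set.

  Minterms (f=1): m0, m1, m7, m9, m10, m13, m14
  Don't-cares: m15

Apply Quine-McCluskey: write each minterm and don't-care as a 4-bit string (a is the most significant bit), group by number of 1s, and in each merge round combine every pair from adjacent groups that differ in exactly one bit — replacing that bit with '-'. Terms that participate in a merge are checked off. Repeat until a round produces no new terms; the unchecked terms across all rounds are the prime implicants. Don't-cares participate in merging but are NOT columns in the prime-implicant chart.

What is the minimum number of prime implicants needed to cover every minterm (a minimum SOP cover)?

Round 0: 0000✓ 0001✓ 0111✓ 1001✓ 1010✓ 1101✓ 1110✓ 1111✓
Round 1: -001 -111 000- 1-01 1-10 11-1 111-
PIs = {-001, -111, 000-, 1-01, 1-10, 11-1, 111-}
Coverage chart:
  m0: 000- ←essential
  m1: -001,000-
  m7: -111 ←essential
  m9: -001,1-01
  m10: 1-10 ←essential
  m13: 1-01,11-1
  m14: 1-10,111-
Essential: -111, 000-, 1-10
Petrick residual → 1-01
Min cover (4 terms): bcd + a'b'c' + ac'd + acd'

4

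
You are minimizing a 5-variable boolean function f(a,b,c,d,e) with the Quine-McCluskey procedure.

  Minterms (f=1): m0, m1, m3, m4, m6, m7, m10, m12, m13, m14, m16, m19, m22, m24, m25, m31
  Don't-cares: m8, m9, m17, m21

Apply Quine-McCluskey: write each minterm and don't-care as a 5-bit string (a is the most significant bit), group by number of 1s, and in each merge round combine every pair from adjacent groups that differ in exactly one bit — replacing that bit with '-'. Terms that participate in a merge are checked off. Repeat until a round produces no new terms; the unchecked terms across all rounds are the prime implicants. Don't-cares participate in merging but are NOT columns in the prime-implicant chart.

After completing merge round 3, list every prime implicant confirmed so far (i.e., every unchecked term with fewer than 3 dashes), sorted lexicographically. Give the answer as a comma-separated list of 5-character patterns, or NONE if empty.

[col 0] 00000*, 00001*, 00011*, 00100*, 00110*, 00111*, 01000*, 01001*, 01010*, 01100*, 01101*, 01110*, 10000*, 10001*, 10011*, 10101*, 10110*, 11000*, 11001*, 11111
[col 1] -0000*, -0001*, -0011*, -0110, -1000*, -1001*, 0-000*, 0-001*, 0-100*, 0-110*, 00-00*, 00-11, 000-1*, 0000-*, 001-0*, 0011-, 01-00*, 01-01*, 01-10*, 010-0*, 0100-*, 011-0*, 0110-*, 1-000*, 1-001*, 10-01, 100-1*, 1000-*, 1100-*
[col 2] --000*, --001*, -00-1, -000-*, -100-*, 0--00, 0-00-*, 0-1-0, 01--0, 01-0-, 1-00-*
[col 3] --00-
Prime implicants: --00-, -00-1, -0110, 0--00, 0-1-0, 00-11, 0011-, 01--0, 01-0-, 10-01, 11111

-00-1, -0110, 0--00, 0-1-0, 00-11, 0011-, 01--0, 01-0-, 10-01, 11111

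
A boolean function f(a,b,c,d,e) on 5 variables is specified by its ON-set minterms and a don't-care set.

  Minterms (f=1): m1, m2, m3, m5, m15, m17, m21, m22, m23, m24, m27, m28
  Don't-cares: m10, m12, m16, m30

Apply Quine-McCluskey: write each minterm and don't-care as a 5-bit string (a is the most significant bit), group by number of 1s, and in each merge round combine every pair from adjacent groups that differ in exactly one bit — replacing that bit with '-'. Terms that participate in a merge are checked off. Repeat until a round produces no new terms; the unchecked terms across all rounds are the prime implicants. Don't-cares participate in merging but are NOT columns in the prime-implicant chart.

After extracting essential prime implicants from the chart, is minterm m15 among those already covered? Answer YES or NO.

YES

Round 0: 00001✓ 00010✓ 00011✓ 00101✓ 01010✓ 01100✓ 01111 10000✓ 10001✓ 10101✓ 10110✓ 10111✓ 11000✓ 11011 11100✓ 11110✓
Round 1: -0001✓ -0101✓ -1100 0-010 00-01✓ 000-1 0001- 1-000 1-110 10-01✓ 1000- 101-1 1011- 11-00 111-0
Round 2: -0-01
PIs = {-0-01, -1100, 0-010, 000-1, 0001-, 01111, 1-000, 1-110, 1000-, 101-1, 1011-, 11-00, 11011, 111-0}
Coverage chart:
  m1: -0-01,000-1
  m2: 0-010,0001-
  m3: 000-1,0001-
  m5: -0-01 ←essential
  m15: 01111 ←essential
  m17: -0-01,1000-
  m21: -0-01,101-1
  m22: 1-110,1011-
  m23: 101-1,1011-
  m24: 1-000,11-00
  m27: 11011 ←essential
  m28: -1100,11-00,111-0
Essential: -0-01, 01111, 11011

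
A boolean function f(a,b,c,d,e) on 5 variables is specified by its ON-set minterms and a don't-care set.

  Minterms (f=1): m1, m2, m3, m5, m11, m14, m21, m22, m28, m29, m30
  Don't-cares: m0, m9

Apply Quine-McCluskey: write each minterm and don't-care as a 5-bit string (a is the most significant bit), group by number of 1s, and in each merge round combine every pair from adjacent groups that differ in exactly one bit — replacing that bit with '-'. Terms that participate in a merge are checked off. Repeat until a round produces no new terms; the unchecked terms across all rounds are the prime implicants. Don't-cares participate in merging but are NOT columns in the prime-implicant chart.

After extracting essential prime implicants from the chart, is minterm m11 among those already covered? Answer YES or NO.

YES

size-2^0 implicants → 00000(✓)  00001(✓)  00010(✓)  00011(✓)  00101(✓)  01001(✓)  01011(✓)  01110(✓)  10101(✓)  10110(✓)  11100(✓)  11101(✓)  11110(✓)
size-2^1 implicants → -0101  -1110  0-001(✓)  0-011(✓)  00-01  000-0(✓)  000-1(✓)  0000-(✓)  0001-(✓)  010-1(✓)  1-101  1-110  111-0  1110-
size-2^2 implicants → 0-0-1  000--
Unchecked terms (primes): -0101, -1110, 0-0-1, 00-01, 000--, 1-101, 1-110, 111-0, 1110-
Minterm coverage:
  m1 ⊆ 0-0-1,00-01,000--
  m2 ⊆ 000-- [E]
  m3 ⊆ 0-0-1,000--
  m5 ⊆ -0101,00-01
  m11 ⊆ 0-0-1 [E]
  m14 ⊆ -1110 [E]
  m21 ⊆ -0101,1-101
  m22 ⊆ 1-110 [E]
  m28 ⊆ 111-0,1110-
  m29 ⊆ 1-101,1110-
  m30 ⊆ -1110,1-110,111-0
E = {-1110, 0-0-1, 000--, 1-110}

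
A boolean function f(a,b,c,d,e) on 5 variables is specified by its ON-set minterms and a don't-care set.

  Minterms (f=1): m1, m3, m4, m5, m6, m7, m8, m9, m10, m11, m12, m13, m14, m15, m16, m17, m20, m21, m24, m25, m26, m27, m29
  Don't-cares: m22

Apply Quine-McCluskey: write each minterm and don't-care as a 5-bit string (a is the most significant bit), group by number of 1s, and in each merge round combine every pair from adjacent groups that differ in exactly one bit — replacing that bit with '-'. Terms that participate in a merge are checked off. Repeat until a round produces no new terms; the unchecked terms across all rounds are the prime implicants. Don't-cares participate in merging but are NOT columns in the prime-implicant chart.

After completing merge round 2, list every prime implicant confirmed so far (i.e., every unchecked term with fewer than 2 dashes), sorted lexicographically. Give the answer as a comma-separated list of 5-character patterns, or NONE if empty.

NONE

[col 0] 00001*, 00011*, 00100*, 00101*, 00110*, 00111*, 01000*, 01001*, 01010*, 01011*, 01100*, 01101*, 01110*, 01111*, 10000*, 10001*, 10100*, 10101*, 10110*, 11000*, 11001*, 11010*, 11011*, 11101*
[col 1] -0001*, -0100*, -0101*, -0110*, -1000*, -1001*, -1010*, -1011*, -1101*, 0-001*, 0-011*, 0-100*, 0-101*, 0-110*, 0-111*, 00-01*, 00-11*, 000-1*, 001-0*, 001-1*, 0010-*, 0011-*, 01-00*, 01-01*, 01-10*, 01-11*, 010-0*, 010-1*, 0100-*, 0101-*, 011-0*, 011-1*, 0110-*, 0111-*, 1-000*, 1-001*, 1-101*, 10-00*, 10-01*, 1000-*, 101-0*, 1010-*, 11-01*, 110-0*, 110-1*, 1100-*, 1101-*
[col 2] --001*, --101*, -0-01*, -01-0, -010-, -1-01*, -10-0*, -10-1*, -100-*, -101-*, 0--01*, 0--11*, 0-0-1*, 0-1-0*, 0-1-1*, 0-10-*, 0-11-*, 00--1*, 001--*, 01--0*, 01--1*, 01-0-*, 01-1-*, 010--*, 011--*, 1--01*, 1-00-, 10-0-, 110--*
[col 3] ---01, -10--, 0---1, 0-1--, 01---
Prime implicants: ---01, -01-0, -010-, -10--, 0---1, 0-1--, 01---, 1-00-, 10-0-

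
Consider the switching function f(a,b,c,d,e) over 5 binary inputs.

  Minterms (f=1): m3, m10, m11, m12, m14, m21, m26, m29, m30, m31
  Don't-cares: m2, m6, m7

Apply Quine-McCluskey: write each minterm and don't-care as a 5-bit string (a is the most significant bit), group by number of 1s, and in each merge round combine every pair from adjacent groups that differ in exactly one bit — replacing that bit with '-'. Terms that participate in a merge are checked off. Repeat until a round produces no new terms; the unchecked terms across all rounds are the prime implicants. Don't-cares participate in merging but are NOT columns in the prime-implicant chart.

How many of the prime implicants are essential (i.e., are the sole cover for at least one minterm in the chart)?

4

Round 0: 00010✓ 00011✓ 00110✓ 00111✓ 01010✓ 01011✓ 01100✓ 01110✓ 10101✓ 11010✓ 11101✓ 11110✓ 11111✓
Round 1: -1010✓ -1110✓ 0-010✓ 0-011✓ 0-110✓ 00-10✓ 00-11✓ 0001-✓ 0011-✓ 01-10✓ 0101-✓ 011-0 1-101 11-10✓ 111-1 1111-
Round 2: -1-10 0--10 0-01- 00-1-
PIs = {-1-10, 0--10, 0-01-, 00-1-, 011-0, 1-101, 111-1, 1111-}
Coverage chart:
  m3: 0-01-,00-1-
  m10: -1-10,0--10,0-01-
  m11: 0-01- ←essential
  m12: 011-0 ←essential
  m14: -1-10,0--10,011-0
  m21: 1-101 ←essential
  m26: -1-10 ←essential
  m29: 1-101,111-1
  m30: -1-10,1111-
  m31: 111-1,1111-
Essential: -1-10, 0-01-, 011-0, 1-101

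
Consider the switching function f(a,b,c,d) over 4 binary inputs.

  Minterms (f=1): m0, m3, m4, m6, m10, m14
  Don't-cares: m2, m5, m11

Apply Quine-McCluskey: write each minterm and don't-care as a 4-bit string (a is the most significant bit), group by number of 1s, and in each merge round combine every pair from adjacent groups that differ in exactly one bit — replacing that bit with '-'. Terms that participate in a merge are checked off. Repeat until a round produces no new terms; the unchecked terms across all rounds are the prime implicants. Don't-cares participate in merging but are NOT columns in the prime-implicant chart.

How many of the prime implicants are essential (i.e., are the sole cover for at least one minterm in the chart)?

[col 0] 0000*, 0010*, 0011*, 0100*, 0101*, 0110*, 1010*, 1011*, 1110*
[col 1] -010*, -011*, -110*, 0-00*, 0-10*, 00-0*, 001-*, 01-0*, 010-, 1-10*, 101-*
[col 2] --10, -01-, 0--0
Prime implicants: --10, -01-, 0--0, 010-
PI chart (minterm → PIs covering it):
  0 | 0--0  (sole → essential)
  3 | -01-  (sole → essential)
  4 | 0--0,010-
  6 | --10,0--0
  10 | --10,-01-
  14 | --10  (sole → essential)
Essential prime implicants: --10, -01-, 0--0

3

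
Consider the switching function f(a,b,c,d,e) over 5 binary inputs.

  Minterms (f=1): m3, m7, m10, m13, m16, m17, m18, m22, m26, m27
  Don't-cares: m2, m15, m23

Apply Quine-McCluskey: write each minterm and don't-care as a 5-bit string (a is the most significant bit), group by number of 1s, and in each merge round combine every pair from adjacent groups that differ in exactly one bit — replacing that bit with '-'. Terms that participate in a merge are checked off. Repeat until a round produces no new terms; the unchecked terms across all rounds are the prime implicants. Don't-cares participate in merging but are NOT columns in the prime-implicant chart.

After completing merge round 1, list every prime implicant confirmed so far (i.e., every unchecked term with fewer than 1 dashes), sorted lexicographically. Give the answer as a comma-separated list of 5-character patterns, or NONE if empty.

NONE

[col 0] 00010*, 00011*, 00111*, 01010*, 01101*, 01111*, 10000*, 10001*, 10010*, 10110*, 10111*, 11010*, 11011*
[col 1] -0010*, -0111, -1010*, 0-010*, 0-111, 00-11, 0001-, 011-1, 1-010*, 10-10, 100-0, 1000-, 1011-, 1101-
[col 2] --010
Prime implicants: --010, -0111, 0-111, 00-11, 0001-, 011-1, 10-10, 100-0, 1000-, 1011-, 1101-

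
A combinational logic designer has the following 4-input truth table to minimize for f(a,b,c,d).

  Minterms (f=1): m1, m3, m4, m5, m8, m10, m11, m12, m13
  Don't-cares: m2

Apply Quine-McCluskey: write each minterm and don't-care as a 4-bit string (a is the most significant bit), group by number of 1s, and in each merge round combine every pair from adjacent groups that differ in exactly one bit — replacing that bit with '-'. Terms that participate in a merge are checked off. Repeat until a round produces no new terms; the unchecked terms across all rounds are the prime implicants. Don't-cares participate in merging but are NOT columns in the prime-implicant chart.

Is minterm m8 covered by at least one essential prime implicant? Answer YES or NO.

NO

[col 0] 0001*, 0010*, 0011*, 0100*, 0101*, 1000*, 1010*, 1011*, 1100*, 1101*
[col 1] -010*, -011*, -100*, -101*, 0-01, 00-1, 001-*, 010-*, 1-00, 10-0, 101-*, 110-*
[col 2] -01-, -10-
Prime implicants: -01-, -10-, 0-01, 00-1, 1-00, 10-0
PI chart (minterm → PIs covering it):
  1 | 0-01,00-1
  3 | -01-,00-1
  4 | -10-  (sole → essential)
  5 | -10-,0-01
  8 | 1-00,10-0
  10 | -01-,10-0
  11 | -01-  (sole → essential)
  12 | -10-,1-00
  13 | -10-  (sole → essential)
Essential prime implicants: -01-, -10-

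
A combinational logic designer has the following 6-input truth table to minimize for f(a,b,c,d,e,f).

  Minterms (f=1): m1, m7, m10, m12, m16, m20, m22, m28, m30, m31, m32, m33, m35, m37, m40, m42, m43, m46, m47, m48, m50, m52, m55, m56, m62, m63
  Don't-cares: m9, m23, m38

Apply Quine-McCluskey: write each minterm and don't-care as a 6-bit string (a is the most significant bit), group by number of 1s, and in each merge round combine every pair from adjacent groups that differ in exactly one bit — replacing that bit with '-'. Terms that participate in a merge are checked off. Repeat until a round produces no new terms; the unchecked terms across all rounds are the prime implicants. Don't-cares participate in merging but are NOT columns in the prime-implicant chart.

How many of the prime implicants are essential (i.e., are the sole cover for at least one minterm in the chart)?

size-2^0 implicants → 000001(✓)  000111(✓)  001001(✓)  001010(✓)  001100(✓)  010000(✓)  010100(✓)  010110(✓)  010111(✓)  011100(✓)  011110(✓)  011111(✓)  100000(✓)  100001(✓)  100011(✓)  100101(✓)  100110(✓)  101000(✓)  101010(✓)  101011(✓)  101110(✓)  101111(✓)  110000(✓)  110010(✓)  110100(✓)  110111(✓)  111000(✓)  111110(✓)  111111(✓)
size-2^1 implicants → -00001  -01010  -10000(✓)  -10100(✓)  -10111(✓)  -11110(✓)  -11111(✓)  0-0111  0-1100  00-001  01-100(✓)  01-110(✓)  01-111(✓)  010-00(✓)  0101-0(✓)  01011-(✓)  0111-0(✓)  01111-(✓)  1-0000(✓)  1-1000(✓)  1-1110(✓)  1-1111(✓)  10-000(✓)  10-011  10-110  100-01  1000-1  10000-  101-10(✓)  101-11(✓)  1010-0  10101-(✓)  10111-(✓)  11-000(✓)  11-111(✓)  110-00(✓)  1100-0  11111-(✓)
size-2^2 implicants → -1-111  -10-00  -1111-  01-1-0  01-11-  1--000  1-111-  101-1-
Unchecked terms (primes): -00001, -01010, -1-111, -10-00, -1111-, 0-0111, 0-1100, 00-001, 01-1-0, 01-11-, 1--000, 1-111-, 10-011, 10-110, 100-01, 1000-1, 10000-, 101-1-, 1010-0, 1100-0
Minterm coverage:
  m1 ⊆ -00001,00-001
  m7 ⊆ 0-0111 [E]
  m10 ⊆ -01010 [E]
  m12 ⊆ 0-1100 [E]
  m16 ⊆ -10-00 [E]
  m20 ⊆ -10-00,01-1-0
  m22 ⊆ 01-1-0,01-11-
  m28 ⊆ 0-1100,01-1-0
  m30 ⊆ -1111-,01-1-0,01-11-
  m31 ⊆ -1-111,-1111-,01-11-
  m32 ⊆ 1--000,10000-
  m33 ⊆ -00001,100-01,1000-1,10000-
  m35 ⊆ 10-011,1000-1
  m37 ⊆ 100-01 [E]
  m40 ⊆ 1--000,1010-0
  m42 ⊆ -01010,101-1-,1010-0
  m43 ⊆ 10-011,101-1-
  m46 ⊆ 1-111-,10-110,101-1-
  m47 ⊆ 1-111-,101-1-
  m48 ⊆ -10-00,1--000,1100-0
  m50 ⊆ 1100-0 [E]
  m52 ⊆ -10-00 [E]
  m55 ⊆ -1-111 [E]
  m56 ⊆ 1--000 [E]
  m62 ⊆ -1111-,1-111-
  m63 ⊆ -1-111,-1111-,1-111-
E = {-01010, -1-111, -10-00, 0-0111, 0-1100, 1--000, 100-01, 1100-0}

8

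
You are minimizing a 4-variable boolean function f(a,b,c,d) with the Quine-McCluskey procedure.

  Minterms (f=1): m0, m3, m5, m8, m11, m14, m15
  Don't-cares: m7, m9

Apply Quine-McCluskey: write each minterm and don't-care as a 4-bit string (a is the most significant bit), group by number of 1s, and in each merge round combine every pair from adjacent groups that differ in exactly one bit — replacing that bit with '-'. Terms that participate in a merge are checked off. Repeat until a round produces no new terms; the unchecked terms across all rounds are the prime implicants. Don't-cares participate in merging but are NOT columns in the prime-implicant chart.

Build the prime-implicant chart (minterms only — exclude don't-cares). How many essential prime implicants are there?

Round 0: 0000✓ 0011✓ 0101✓ 0111✓ 1000✓ 1001✓ 1011✓ 1110✓ 1111✓
Round 1: -000 -011✓ -111✓ 0-11✓ 01-1 1-11✓ 10-1 100- 111-
Round 2: --11
PIs = {--11, -000, 01-1, 10-1, 100-, 111-}
Coverage chart:
  m0: -000 ←essential
  m3: --11 ←essential
  m5: 01-1 ←essential
  m8: -000,100-
  m11: --11,10-1
  m14: 111- ←essential
  m15: --11,111-
Essential: --11, -000, 01-1, 111-

4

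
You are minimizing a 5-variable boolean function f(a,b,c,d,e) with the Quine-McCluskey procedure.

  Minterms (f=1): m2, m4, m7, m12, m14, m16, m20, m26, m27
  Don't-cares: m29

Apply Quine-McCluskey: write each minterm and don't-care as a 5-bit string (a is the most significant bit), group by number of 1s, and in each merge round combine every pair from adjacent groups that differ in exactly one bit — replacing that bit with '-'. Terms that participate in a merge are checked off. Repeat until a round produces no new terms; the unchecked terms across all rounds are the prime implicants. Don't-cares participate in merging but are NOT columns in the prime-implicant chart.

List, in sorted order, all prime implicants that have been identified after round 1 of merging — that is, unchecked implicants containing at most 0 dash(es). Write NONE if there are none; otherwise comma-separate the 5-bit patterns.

size-2^0 implicants → 00010  00100(✓)  00111  01100(✓)  01110(✓)  10000(✓)  10100(✓)  11010(✓)  11011(✓)  11101
size-2^1 implicants → -0100  0-100  011-0  10-00  1101-
Unchecked terms (primes): -0100, 0-100, 00010, 00111, 011-0, 10-00, 1101-, 11101

00010, 00111, 11101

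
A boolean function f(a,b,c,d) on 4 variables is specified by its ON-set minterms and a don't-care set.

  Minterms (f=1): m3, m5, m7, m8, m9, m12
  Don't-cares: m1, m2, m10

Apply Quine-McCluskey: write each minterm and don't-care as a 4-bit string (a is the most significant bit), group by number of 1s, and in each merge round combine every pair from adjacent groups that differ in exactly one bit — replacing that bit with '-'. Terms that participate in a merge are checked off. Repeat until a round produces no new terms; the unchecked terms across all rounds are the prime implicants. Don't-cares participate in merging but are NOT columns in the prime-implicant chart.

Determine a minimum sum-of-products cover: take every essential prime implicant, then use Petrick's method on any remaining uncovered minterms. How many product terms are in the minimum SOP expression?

3

Round 0: 0001✓ 0010✓ 0011✓ 0101✓ 0111✓ 1000✓ 1001✓ 1010✓ 1100✓
Round 1: -001 -010 0-01✓ 0-11✓ 00-1✓ 001- 01-1✓ 1-00 10-0 100-
Round 2: 0--1
PIs = {-001, -010, 0--1, 001-, 1-00, 10-0, 100-}
Coverage chart:
  m3: 0--1,001-
  m5: 0--1 ←essential
  m7: 0--1 ←essential
  m8: 1-00,10-0,100-
  m9: -001,100-
  m12: 1-00 ←essential
Essential: 0--1, 1-00
Petrick residual → -001
Min cover (3 terms): b'c'd + a'd + ac'd'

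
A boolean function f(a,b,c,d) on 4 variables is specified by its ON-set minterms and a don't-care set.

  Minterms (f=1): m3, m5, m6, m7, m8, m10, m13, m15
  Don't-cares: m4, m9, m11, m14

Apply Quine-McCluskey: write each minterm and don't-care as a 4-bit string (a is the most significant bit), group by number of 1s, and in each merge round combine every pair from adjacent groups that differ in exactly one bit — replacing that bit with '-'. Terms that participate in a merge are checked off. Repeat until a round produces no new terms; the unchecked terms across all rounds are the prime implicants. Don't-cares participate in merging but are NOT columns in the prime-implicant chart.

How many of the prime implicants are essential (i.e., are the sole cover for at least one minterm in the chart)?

Round 0: 0011✓ 0100✓ 0101✓ 0110✓ 0111✓ 1000✓ 1001✓ 1010✓ 1011✓ 1101✓ 1110✓ 1111✓
Round 1: -011✓ -101✓ -110✓ -111✓ 0-11✓ 01-0✓ 01-1✓ 010-✓ 011-✓ 1-01✓ 1-10✓ 1-11✓ 10-0✓ 10-1✓ 100-✓ 101-✓ 11-1✓ 111-✓
Round 2: --11 -1-1 -11- 01-- 1--1 1-1- 10--
PIs = {--11, -1-1, -11-, 01--, 1--1, 1-1-, 10--}
Coverage chart:
  m3: --11 ←essential
  m5: -1-1,01--
  m6: -11-,01--
  m7: --11,-1-1,-11-,01--
  m8: 10-- ←essential
  m10: 1-1-,10--
  m13: -1-1,1--1
  m15: --11,-1-1,-11-,1--1,1-1-
Essential: --11, 10--

2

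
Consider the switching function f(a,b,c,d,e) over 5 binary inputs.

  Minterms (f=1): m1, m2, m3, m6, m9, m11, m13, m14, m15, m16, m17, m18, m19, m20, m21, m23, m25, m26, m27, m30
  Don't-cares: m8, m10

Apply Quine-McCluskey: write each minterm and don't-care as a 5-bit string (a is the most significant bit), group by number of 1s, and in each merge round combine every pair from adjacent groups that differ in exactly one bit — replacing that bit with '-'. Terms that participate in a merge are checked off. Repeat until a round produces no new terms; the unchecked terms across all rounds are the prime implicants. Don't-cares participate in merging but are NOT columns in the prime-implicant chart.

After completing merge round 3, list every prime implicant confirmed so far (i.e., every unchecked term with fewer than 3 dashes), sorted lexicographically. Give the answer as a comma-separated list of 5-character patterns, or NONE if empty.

-1-10, 0--10, 01--1, 01-1-, 010--, 10--1, 10-0-, 100--

size-2^0 implicants → 00001(✓)  00010(✓)  00011(✓)  00110(✓)  01000(✓)  01001(✓)  01010(✓)  01011(✓)  01101(✓)  01110(✓)  01111(✓)  10000(✓)  10001(✓)  10010(✓)  10011(✓)  10100(✓)  10101(✓)  10111(✓)  11001(✓)  11010(✓)  11011(✓)  11110(✓)
size-2^1 implicants → -0001(✓)  -0010(✓)  -0011(✓)  -1001(✓)  -1010(✓)  -1011(✓)  -1110(✓)  0-001(✓)  0-010(✓)  0-011(✓)  0-110(✓)  00-10(✓)  000-1(✓)  0001-(✓)  01-01(✓)  01-10(✓)  01-11(✓)  010-0(✓)  010-1(✓)  0100-(✓)  0101-(✓)  011-1(✓)  0111-(✓)  1-001(✓)  1-010(✓)  1-011(✓)  10-00(✓)  10-01(✓)  10-11(✓)  100-0(✓)  100-1(✓)  1000-(✓)  1001-(✓)  101-1(✓)  1010-(✓)  11-10(✓)  110-1(✓)  1101-(✓)
size-2^2 implicants → --001(✓)  --010(✓)  --011(✓)  -00-1(✓)  -001-(✓)  -1-10  -10-1(✓)  -101-(✓)  0--10  0-0-1(✓)  0-01-(✓)  01--1  01-1-  010--  1-0-1(✓)  1-01-(✓)  10--1  10-0-  100--
size-2^3 implicants → --0-1  --01-
Unchecked terms (primes): --0-1, --01-, -1-10, 0--10, 01--1, 01-1-, 010--, 10--1, 10-0-, 100--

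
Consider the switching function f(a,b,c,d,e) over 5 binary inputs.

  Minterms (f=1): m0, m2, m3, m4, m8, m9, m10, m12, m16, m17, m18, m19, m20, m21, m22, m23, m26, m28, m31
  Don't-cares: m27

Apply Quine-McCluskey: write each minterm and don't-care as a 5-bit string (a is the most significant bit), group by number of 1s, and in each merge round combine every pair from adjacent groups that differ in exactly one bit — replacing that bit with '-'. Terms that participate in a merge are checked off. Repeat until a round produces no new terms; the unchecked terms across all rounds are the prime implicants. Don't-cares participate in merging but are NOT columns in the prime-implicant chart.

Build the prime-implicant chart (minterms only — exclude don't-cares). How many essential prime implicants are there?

5

Round 0: 00000✓ 00010✓ 00011✓ 00100✓ 01000✓ 01001✓ 01010✓ 01100✓ 10000✓ 10001✓ 10010✓ 10011✓ 10100✓ 10101✓ 10110✓ 10111✓ 11010✓ 11011✓ 11100✓ 11111✓
Round 1: -0000✓ -0010✓ -0011✓ -0100✓ -1010✓ -1100✓ 0-000✓ 0-010✓ 0-100✓ 00-00✓ 000-0✓ 0001-✓ 01-00✓ 010-0✓ 0100- 1-010✓ 1-011✓ 1-100✓ 1-111✓ 10-00✓ 10-01✓ 10-10✓ 10-11✓ 100-0✓ 100-1✓ 1000-✓ 1001-✓ 101-0✓ 101-1✓ 1010-✓ 1011-✓ 11-11✓ 1101-✓
Round 2: --010 --100 -0-00 -00-0 -001- 0--00 0-0-0 1--11 1-01- 10--0✓ 10--1✓ 10-0-✓ 10-1-✓ 100--✓ 101--✓
Round 3: 10---
PIs = {--010, --100, -0-00, -00-0, -001-, 0--00, 0-0-0, 0100-, 1--11, 1-01-, 10---}
Coverage chart:
  m0: -0-00,-00-0,0--00,0-0-0
  m2: --010,-00-0,-001-,0-0-0
  m3: -001- ←essential
  m4: --100,-0-00,0--00
  m8: 0--00,0-0-0,0100-
  m9: 0100- ←essential
  m10: --010,0-0-0
  m12: --100,0--00
  m16: -0-00,-00-0,10---
  m17: 10--- ←essential
  m18: --010,-00-0,-001-,1-01-,10---
  m19: -001-,1--11,1-01-,10---
  m20: --100,-0-00,10---
  m21: 10--- ←essential
  m22: 10--- ←essential
  m23: 1--11,10---
  m26: --010,1-01-
  m28: --100 ←essential
  m31: 1--11 ←essential
Essential: --100, -001-, 0100-, 1--11, 10---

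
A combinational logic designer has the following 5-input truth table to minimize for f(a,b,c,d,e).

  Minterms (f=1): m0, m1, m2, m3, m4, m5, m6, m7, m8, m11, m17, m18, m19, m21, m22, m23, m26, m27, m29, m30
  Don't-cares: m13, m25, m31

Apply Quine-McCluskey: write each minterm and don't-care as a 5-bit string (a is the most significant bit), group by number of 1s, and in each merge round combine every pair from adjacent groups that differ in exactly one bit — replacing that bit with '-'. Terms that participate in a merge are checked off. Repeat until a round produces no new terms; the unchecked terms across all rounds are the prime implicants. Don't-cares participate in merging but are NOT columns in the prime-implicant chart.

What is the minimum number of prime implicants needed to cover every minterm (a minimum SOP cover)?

Round 0: 00000✓ 00001✓ 00010✓ 00011✓ 00100✓ 00101✓ 00110✓ 00111✓ 01000✓ 01011✓ 01101✓ 10001✓ 10010✓ 10011✓ 10101✓ 10110✓ 10111✓ 11001✓ 11010✓ 11011✓ 11101✓ 11110✓ 11111✓
Round 1: -0001✓ -0010✓ -0011✓ -0101✓ -0110✓ -0111✓ -1011✓ -1101✓ 0-000 0-011✓ 0-101✓ 00-00✓ 00-01✓ 00-10✓ 00-11✓ 000-0✓ 000-1✓ 0000-✓ 0001-✓ 001-0✓ 001-1✓ 0010-✓ 0011-✓ 1-001✓ 1-010✓ 1-011✓ 1-101✓ 1-110✓ 1-111✓ 10-01✓ 10-10✓ 10-11✓ 100-1✓ 1001-✓ 101-1✓ 1011-✓ 11-01✓ 11-10✓ 11-11✓ 110-1✓ 1101-✓ 111-1✓ 1111-✓
Round 2: --011 --101 -0-01✓ -0-10✓ -0-11✓ -00-1✓ -001-✓ -01-1✓ -011-✓ 00--0✓ 00--1✓ 00-0-✓ 00-1-✓ 000--✓ 001--✓ 1--01✓ 1--10✓ 1--11✓ 1-0-1✓ 1-01-✓ 1-1-1✓ 1-11-✓ 10--1✓ 10-1-✓ 11--1✓ 11-1-✓
Round 3: -0--1 -0-1- 00--- 1---1 1--1-
PIs = {--011, --101, -0--1, -0-1-, 0-000, 00---, 1---1, 1--1-}
Coverage chart:
  m0: 0-000,00---
  m1: -0--1,00---
  m2: -0-1-,00---
  m3: --011,-0--1,-0-1-,00---
  m4: 00--- ←essential
  m5: --101,-0--1,00---
  m6: -0-1-,00---
  m7: -0--1,-0-1-,00---
  m8: 0-000 ←essential
  m11: --011 ←essential
  m17: -0--1,1---1
  m18: -0-1-,1--1-
  m19: --011,-0--1,-0-1-,1---1,1--1-
  m21: --101,-0--1,1---1
  m22: -0-1-,1--1-
  m23: -0--1,-0-1-,1---1,1--1-
  m26: 1--1- ←essential
  m27: --011,1---1,1--1-
  m29: --101,1---1
  m30: 1--1- ←essential
Essential: --011, 0-000, 00---, 1--1-
Petrick residual → 1---1
Min cover (5 terms): c'de + a'c'd'e' + a'b' + ae + ad

5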